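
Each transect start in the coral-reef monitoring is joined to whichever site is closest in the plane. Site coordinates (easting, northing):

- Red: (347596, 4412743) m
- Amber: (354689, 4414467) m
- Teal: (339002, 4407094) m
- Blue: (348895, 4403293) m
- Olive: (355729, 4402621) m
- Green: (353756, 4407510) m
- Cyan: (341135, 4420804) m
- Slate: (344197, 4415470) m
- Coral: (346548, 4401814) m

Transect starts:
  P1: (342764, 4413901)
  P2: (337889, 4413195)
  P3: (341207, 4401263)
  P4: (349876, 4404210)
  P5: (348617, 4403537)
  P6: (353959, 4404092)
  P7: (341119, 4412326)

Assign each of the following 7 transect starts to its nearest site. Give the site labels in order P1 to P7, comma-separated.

Slate, Teal, Coral, Blue, Blue, Olive, Slate

P1 → Slate (d²=4515250.00)
P2 → Teal (d²=38460970.00)
P3 → Coral (d²=28829882.00)
P4 → Blue (d²=1803250.00)
P5 → Blue (d²=136820.00)
P6 → Olive (d²=5296741.00)
P7 → Slate (d²=19358820.00)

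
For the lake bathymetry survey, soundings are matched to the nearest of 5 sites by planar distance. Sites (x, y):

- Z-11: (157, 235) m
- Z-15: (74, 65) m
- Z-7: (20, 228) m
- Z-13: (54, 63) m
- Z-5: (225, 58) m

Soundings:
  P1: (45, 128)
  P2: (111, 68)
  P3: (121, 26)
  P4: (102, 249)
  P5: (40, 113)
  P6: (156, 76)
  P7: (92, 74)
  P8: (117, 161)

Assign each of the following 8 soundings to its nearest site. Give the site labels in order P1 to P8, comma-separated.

Z-13, Z-15, Z-15, Z-11, Z-13, Z-5, Z-15, Z-11

P1 → Z-13 (d²=4306.00)
P2 → Z-15 (d²=1378.00)
P3 → Z-15 (d²=3730.00)
P4 → Z-11 (d²=3221.00)
P5 → Z-13 (d²=2696.00)
P6 → Z-5 (d²=5085.00)
P7 → Z-15 (d²=405.00)
P8 → Z-11 (d²=7076.00)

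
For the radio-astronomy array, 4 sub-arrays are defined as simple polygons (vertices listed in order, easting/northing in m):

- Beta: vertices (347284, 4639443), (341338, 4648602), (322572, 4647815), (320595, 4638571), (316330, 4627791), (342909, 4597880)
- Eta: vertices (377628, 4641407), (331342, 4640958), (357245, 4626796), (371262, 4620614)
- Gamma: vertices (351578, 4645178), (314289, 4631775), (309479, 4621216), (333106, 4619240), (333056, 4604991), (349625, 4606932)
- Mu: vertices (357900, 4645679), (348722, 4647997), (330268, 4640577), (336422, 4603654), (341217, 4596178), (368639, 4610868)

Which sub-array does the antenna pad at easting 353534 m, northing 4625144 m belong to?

Cast a ray rightward from (353534, 4625144). For each polygon, the edges (by vertex number in listed order) whose endpoints lie on opposite sides of northing = 4625144, where each meets that height, and whether that is right or left of the point:
Beta: 5–6 at easting≈318682.1 (left), 6–1 at easting≈345778.9 (left) → 0 crossings.
Eta: 3–4 at easting≈360990.7 (right), 4–1 at easting≈372648.9 (right) → 2 crossings.
Gamma: 2–3 at easting≈311268.3 (left), 6–1 at easting≈350555.0 (left) → 0 crossings.
Mu: 3–4 at easting≈332840.2 (left), 6–1 at easting≈364234.9 (right) → 1 crossing.
Only Mu has an odd count, so the point is inside Mu.

Mu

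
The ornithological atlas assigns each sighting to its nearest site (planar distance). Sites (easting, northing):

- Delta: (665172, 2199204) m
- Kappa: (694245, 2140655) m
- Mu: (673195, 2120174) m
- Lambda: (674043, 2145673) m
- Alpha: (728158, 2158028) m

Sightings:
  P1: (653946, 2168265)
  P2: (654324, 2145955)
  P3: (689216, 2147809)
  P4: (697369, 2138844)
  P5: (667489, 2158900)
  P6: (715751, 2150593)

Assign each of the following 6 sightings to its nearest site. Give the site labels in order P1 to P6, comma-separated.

P1 → Lambda (d²=914287873.00)
P2 → Lambda (d²=388918485.00)
P3 → Kappa (d²=76470557.00)
P4 → Kappa (d²=13039097.00)
P5 → Lambda (d²=217908445.00)
P6 → Alpha (d²=209212874.00)

Lambda, Lambda, Kappa, Kappa, Lambda, Alpha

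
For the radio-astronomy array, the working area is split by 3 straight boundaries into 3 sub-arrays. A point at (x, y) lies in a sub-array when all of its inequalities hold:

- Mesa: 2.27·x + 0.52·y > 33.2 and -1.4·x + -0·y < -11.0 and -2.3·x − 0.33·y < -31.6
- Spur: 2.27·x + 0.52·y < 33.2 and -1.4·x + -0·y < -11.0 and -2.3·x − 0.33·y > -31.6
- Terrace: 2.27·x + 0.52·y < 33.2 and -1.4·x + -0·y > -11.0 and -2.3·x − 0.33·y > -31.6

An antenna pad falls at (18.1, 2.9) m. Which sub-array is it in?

2.27·18.1 + 0.52·2.9 = 42.595, which is > 33.2
-1.4·18.1 + -0·2.9 = -25.340, which is < -11.0
-2.3·18.1 − 0.33·2.9 = -42.587, which is < -31.6
This sign pattern matches Mesa.

Mesa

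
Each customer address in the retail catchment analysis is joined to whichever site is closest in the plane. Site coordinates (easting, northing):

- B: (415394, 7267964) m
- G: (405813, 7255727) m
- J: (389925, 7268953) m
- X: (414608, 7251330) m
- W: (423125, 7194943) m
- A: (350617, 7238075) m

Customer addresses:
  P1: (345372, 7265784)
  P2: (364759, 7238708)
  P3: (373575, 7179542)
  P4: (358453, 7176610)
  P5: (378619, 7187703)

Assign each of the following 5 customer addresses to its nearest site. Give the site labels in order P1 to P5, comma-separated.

P1 → A (d²=795298706.00)
P2 → A (d²=200396853.00)
P3 → W (d²=2692393301.00)
P4 → A (d²=3839349121.00)
P5 → W (d²=2033201636.00)

A, A, W, A, W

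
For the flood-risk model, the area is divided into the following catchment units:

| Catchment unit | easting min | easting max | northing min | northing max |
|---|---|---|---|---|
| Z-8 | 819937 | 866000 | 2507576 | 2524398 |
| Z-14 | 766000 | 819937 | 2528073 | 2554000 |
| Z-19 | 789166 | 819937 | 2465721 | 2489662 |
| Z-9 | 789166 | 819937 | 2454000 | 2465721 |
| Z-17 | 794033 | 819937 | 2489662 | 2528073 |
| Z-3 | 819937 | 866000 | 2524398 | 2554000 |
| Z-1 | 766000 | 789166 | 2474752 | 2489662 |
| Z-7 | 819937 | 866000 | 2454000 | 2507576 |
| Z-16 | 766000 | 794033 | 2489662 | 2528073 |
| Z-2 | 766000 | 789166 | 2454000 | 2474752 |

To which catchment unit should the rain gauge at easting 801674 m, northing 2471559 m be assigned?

The point has easting = 801674 and northing = 2471559.
Only Z-19 satisfies 789166 ≤ easting ≤ 819937 and 2465721 ≤ northing ≤ 2489662.

Z-19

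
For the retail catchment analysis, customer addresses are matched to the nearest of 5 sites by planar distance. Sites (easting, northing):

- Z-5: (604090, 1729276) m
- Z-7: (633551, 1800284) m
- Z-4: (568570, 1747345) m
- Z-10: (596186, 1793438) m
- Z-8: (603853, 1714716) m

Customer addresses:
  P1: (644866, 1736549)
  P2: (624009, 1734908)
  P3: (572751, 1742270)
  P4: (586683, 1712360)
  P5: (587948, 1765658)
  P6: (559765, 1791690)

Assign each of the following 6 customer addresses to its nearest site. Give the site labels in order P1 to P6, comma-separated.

Z-5, Z-5, Z-4, Z-8, Z-4, Z-10

P1 → Z-5 (d²=1715578705.00)
P2 → Z-5 (d²=428485985.00)
P3 → Z-4 (d²=43236386.00)
P4 → Z-8 (d²=300359636.00)
P5 → Z-4 (d²=710872853.00)
P6 → Z-10 (d²=1329544745.00)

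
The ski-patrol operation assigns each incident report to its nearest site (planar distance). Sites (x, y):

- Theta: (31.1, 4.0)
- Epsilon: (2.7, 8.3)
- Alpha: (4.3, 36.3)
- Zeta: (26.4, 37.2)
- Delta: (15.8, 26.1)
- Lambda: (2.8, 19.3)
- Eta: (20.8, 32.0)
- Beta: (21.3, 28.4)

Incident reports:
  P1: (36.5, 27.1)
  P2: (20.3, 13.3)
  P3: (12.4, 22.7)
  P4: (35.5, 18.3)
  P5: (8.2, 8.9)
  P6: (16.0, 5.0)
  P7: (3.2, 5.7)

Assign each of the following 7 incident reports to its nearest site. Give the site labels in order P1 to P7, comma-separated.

P1 → Zeta (d²=204.02)
P2 → Delta (d²=184.09)
P3 → Delta (d²=23.12)
P4 → Theta (d²=223.85)
P5 → Epsilon (d²=30.61)
P6 → Epsilon (d²=187.78)
P7 → Epsilon (d²=7.01)

Zeta, Delta, Delta, Theta, Epsilon, Epsilon, Epsilon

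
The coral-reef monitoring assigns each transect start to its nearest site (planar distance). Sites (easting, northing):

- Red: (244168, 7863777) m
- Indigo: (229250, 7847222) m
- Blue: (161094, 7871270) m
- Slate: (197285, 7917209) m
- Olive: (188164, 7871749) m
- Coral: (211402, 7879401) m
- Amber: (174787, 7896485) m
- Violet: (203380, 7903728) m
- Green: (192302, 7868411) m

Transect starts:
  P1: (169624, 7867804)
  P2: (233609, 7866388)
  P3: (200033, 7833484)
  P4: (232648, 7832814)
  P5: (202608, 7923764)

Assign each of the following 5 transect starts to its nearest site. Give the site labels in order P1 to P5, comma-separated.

P1 → Blue (d²=84774056.00)
P2 → Red (d²=118309802.00)
P3 → Indigo (d²=1042365733.00)
P4 → Indigo (d²=219136868.00)
P5 → Slate (d²=71302354.00)

Blue, Red, Indigo, Indigo, Slate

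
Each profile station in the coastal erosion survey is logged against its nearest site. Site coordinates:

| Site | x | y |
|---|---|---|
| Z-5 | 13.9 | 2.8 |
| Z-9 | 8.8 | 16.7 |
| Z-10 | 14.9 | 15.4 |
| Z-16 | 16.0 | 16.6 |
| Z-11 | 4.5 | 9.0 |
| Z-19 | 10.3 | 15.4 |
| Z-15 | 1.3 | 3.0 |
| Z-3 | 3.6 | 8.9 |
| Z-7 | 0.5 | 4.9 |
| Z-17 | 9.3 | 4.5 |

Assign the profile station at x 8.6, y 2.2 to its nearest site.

Squared distances to each site:
Z-5: 28.450; Z-9: 210.290; Z-10: 213.930; Z-16: 262.120; Z-11: 63.050; Z-19: 177.130; Z-15: 53.930; Z-3: 69.890; Z-7: 72.900; Z-17: 5.780.
Minimum at Z-17.

Z-17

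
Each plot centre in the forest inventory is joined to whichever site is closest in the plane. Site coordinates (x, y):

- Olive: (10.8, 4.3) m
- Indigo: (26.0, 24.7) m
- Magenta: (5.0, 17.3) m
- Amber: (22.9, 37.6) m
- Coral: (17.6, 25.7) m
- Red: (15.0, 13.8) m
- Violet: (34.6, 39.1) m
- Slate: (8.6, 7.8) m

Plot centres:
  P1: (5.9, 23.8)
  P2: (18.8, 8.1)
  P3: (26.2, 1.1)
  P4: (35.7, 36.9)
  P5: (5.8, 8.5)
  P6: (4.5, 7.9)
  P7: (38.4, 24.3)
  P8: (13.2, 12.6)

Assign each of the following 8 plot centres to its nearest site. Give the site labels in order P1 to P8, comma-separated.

Magenta, Red, Olive, Violet, Slate, Slate, Indigo, Red

P1 → Magenta (d²=43.06)
P2 → Red (d²=46.93)
P3 → Olive (d²=247.40)
P4 → Violet (d²=6.05)
P5 → Slate (d²=8.33)
P6 → Slate (d²=16.82)
P7 → Indigo (d²=153.92)
P8 → Red (d²=4.68)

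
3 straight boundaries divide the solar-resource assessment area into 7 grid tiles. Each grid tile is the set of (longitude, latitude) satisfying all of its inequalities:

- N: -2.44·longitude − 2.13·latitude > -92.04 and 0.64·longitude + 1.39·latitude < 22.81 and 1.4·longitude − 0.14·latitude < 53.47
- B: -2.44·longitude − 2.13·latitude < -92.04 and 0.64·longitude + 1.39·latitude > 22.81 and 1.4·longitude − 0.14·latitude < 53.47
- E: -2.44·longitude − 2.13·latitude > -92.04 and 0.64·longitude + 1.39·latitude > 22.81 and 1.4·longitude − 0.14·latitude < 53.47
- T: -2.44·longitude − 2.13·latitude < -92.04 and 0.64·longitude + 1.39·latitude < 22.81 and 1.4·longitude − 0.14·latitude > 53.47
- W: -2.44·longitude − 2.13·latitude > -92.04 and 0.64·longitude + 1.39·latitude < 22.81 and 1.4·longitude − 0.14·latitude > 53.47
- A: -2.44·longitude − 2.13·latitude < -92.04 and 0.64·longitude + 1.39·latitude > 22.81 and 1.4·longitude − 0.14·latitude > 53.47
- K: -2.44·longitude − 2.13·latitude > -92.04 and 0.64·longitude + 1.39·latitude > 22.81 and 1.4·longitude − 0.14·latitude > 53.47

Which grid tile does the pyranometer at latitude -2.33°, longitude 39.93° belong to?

-2.44·39.93 − 2.13·-2.33 = -92.466, which is < -92.04
0.64·39.93 + 1.39·-2.33 = 22.316, which is < 22.81
1.4·39.93 − 0.14·-2.33 = 56.228, which is > 53.47
This sign pattern matches T.

T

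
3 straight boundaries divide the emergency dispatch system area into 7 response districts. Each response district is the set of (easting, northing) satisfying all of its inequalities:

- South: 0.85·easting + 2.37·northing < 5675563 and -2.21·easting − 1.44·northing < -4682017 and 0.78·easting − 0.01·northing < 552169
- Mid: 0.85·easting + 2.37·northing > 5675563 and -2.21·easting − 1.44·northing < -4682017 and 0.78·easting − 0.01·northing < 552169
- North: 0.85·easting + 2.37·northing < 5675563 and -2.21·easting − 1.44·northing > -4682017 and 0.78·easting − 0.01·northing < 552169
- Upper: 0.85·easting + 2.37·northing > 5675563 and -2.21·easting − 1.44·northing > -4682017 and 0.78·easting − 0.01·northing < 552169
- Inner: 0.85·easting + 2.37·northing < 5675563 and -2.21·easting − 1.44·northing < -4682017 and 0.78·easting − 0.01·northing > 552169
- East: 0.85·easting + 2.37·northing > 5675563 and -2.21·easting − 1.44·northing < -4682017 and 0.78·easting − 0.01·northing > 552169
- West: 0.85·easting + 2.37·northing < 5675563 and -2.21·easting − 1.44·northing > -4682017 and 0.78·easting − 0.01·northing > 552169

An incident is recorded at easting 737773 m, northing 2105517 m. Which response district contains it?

West

0.85·737773 + 2.37·2105517 = 5617182.340, which is < 5675563
-2.21·737773 − 1.44·2105517 = -4662422.810, which is > -4682017
0.78·737773 − 0.01·2105517 = 554407.770, which is > 552169
This sign pattern matches West.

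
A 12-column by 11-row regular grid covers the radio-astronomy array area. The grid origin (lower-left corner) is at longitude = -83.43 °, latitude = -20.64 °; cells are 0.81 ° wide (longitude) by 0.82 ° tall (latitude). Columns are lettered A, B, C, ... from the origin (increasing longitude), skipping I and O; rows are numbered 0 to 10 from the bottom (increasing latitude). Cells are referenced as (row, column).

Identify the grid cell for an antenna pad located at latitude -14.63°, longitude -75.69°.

(7, K)

Column index: ⌊(-75.69 − -83.43) / 0.81⌋ = ⌊9.556⌋ = 9 → column K
Row offset from origin: ⌊(-14.63 − -20.64) / 0.82⌋ = ⌊7.329⌋ = 7 → row 7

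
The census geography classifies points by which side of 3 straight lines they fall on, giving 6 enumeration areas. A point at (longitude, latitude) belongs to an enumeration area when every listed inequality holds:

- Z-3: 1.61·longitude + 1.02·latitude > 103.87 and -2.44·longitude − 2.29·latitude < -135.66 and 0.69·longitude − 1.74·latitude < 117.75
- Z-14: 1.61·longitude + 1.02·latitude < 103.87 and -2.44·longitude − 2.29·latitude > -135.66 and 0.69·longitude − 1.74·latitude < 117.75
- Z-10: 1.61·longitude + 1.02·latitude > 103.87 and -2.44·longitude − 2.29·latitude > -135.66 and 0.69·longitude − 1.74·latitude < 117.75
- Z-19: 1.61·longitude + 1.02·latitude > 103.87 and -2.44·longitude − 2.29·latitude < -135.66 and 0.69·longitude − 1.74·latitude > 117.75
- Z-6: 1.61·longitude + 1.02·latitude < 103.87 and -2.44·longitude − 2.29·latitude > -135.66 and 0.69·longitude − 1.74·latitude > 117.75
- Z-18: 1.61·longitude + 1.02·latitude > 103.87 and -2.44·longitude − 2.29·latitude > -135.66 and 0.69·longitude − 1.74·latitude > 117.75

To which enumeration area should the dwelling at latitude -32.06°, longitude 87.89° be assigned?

Z-3

1.61·87.89 + 1.02·-32.06 = 108.802, which is > 103.87
-2.44·87.89 − 2.29·-32.06 = -141.034, which is < -135.66
0.69·87.89 − 1.74·-32.06 = 116.428, which is < 117.75
This sign pattern matches Z-3.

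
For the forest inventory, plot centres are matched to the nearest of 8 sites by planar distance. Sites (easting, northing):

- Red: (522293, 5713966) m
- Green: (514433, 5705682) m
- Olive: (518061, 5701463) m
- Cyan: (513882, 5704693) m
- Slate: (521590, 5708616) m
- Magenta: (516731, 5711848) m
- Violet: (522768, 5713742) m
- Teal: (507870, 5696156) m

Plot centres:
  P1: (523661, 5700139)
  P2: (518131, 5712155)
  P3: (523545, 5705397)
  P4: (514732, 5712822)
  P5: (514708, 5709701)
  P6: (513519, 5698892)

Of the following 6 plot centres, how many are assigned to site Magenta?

3

P1 → Olive
P2 → Magenta
P3 → Slate
P4 → Magenta
P5 → Magenta
P6 → Olive
3 of the 6 go to Magenta.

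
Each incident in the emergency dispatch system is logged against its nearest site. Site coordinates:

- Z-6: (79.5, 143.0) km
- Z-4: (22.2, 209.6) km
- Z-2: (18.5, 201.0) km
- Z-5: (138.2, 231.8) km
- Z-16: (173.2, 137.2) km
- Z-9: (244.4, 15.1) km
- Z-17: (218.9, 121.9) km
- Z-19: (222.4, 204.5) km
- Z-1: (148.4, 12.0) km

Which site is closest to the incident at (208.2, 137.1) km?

Squared distances to each site:
Z-6: 16598.500; Z-4: 39852.250; Z-2: 40069.300; Z-5: 13868.090; Z-16: 1225.010; Z-9: 16194.440; Z-17: 345.530; Z-19: 4744.400; Z-1: 19226.050.
Minimum at Z-17.

Z-17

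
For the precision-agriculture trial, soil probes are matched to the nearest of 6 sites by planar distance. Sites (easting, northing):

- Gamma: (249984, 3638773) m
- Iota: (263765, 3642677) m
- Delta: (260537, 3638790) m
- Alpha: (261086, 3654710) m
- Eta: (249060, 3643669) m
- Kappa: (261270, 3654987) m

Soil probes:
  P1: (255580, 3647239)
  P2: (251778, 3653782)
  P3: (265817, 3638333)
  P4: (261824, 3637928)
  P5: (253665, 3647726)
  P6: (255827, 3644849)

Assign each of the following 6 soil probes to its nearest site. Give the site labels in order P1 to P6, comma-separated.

Eta, Alpha, Iota, Delta, Eta, Eta

P1 → Eta (d²=55255300.00)
P2 → Alpha (d²=87500048.00)
P3 → Iota (d²=23081040.00)
P4 → Delta (d²=2399413.00)
P5 → Eta (d²=37665274.00)
P6 → Eta (d²=47184689.00)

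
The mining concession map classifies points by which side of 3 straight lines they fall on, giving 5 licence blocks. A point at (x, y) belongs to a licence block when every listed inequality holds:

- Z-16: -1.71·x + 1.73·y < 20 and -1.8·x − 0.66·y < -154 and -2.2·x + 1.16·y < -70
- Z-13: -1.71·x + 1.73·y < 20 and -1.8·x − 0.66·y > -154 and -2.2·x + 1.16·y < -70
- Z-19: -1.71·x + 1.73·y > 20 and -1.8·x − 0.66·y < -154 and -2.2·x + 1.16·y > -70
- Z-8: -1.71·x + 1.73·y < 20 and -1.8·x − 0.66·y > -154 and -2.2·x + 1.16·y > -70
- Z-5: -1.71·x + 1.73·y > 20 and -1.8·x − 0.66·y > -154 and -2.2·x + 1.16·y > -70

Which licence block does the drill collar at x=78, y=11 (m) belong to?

Z-13

-1.71·78 + 1.73·11 = -114.350, which is < 20
-1.8·78 − 0.66·11 = -147.660, which is > -154
-2.2·78 + 1.16·11 = -158.840, which is < -70
This sign pattern matches Z-13.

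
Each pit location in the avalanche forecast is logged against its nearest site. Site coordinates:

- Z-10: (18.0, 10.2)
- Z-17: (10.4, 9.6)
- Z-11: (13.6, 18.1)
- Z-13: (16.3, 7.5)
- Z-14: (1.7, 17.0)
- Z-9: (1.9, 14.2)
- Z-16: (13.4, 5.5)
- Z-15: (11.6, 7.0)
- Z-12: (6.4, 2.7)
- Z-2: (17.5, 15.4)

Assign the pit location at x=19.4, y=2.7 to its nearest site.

Z-13

Squared distances to each site:
Z-10: 58.210; Z-17: 128.610; Z-11: 270.800; Z-13: 32.650; Z-14: 517.780; Z-9: 438.500; Z-16: 43.840; Z-15: 79.330; Z-12: 169.000; Z-2: 164.900.
Minimum at Z-13.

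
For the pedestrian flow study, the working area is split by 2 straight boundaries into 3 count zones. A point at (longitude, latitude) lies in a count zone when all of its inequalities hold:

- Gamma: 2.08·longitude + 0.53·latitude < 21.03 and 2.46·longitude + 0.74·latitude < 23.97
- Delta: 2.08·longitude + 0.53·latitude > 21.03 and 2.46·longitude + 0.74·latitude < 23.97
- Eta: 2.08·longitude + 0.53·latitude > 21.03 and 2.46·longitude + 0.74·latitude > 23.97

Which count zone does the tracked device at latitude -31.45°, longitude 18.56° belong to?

2.08·18.56 + 0.53·-31.45 = 21.936, which is > 21.03
2.46·18.56 + 0.74·-31.45 = 22.385, which is < 23.97
This sign pattern matches Delta.

Delta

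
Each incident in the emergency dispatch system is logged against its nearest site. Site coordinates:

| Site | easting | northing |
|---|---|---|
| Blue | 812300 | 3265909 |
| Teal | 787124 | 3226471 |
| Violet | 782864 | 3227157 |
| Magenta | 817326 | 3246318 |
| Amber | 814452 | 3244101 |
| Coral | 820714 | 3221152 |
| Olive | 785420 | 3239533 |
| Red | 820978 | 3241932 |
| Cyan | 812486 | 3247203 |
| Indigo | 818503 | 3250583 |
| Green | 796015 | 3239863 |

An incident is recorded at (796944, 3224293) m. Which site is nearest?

Teal

Squared distances to each site:
Blue: 1967698192.000; Teal: 101176084.000; Violet: 206448896.000; Magenta: 900526549.000; Amber: 698886928.000; Coral: 574878781.000; Olive: 365060176.000; Red: 888767477.000; Cyan: 766421864.000; Indigo: 1155954581.000; Green: 243287941.000.
Minimum at Teal.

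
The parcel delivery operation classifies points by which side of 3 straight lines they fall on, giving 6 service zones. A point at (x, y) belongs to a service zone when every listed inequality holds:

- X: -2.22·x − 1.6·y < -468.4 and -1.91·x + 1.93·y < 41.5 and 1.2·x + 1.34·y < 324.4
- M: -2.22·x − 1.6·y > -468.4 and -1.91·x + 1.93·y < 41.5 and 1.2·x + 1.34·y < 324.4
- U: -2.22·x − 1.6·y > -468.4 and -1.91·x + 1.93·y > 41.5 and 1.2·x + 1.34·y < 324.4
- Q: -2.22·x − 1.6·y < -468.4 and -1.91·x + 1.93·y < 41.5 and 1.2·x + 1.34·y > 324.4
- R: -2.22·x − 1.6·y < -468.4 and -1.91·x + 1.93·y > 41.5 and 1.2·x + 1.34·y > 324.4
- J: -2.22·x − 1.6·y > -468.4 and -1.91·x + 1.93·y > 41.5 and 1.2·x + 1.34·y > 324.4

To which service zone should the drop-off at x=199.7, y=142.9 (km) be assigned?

Q

-2.22·199.7 − 1.6·142.9 = -671.974, which is < -468.4
-1.91·199.7 + 1.93·142.9 = -105.630, which is < 41.5
1.2·199.7 + 1.34·142.9 = 431.126, which is > 324.4
This sign pattern matches Q.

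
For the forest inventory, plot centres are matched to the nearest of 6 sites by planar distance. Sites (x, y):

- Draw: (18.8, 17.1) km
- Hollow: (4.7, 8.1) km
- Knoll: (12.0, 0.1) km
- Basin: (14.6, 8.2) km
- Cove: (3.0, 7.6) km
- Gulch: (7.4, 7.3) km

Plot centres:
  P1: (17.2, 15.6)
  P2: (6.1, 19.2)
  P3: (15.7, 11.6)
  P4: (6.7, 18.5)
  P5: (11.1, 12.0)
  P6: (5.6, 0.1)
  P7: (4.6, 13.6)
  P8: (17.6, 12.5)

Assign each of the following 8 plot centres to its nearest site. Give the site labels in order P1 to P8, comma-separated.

Draw, Hollow, Basin, Hollow, Basin, Knoll, Hollow, Draw

P1 → Draw (d²=4.81)
P2 → Hollow (d²=125.17)
P3 → Basin (d²=12.77)
P4 → Hollow (d²=112.16)
P5 → Basin (d²=26.69)
P6 → Knoll (d²=40.96)
P7 → Hollow (d²=30.26)
P8 → Draw (d²=22.60)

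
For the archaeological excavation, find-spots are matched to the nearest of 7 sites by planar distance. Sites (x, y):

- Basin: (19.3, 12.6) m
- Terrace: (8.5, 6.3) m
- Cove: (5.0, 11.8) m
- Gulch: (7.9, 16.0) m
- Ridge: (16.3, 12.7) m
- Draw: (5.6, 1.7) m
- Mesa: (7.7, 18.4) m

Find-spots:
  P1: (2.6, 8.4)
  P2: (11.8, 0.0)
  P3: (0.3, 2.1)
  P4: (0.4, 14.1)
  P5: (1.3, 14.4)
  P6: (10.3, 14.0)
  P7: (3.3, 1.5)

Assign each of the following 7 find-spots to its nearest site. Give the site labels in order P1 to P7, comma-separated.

Cove, Draw, Draw, Cove, Cove, Gulch, Draw

P1 → Cove (d²=17.32)
P2 → Draw (d²=41.33)
P3 → Draw (d²=28.25)
P4 → Cove (d²=26.45)
P5 → Cove (d²=20.45)
P6 → Gulch (d²=9.76)
P7 → Draw (d²=5.33)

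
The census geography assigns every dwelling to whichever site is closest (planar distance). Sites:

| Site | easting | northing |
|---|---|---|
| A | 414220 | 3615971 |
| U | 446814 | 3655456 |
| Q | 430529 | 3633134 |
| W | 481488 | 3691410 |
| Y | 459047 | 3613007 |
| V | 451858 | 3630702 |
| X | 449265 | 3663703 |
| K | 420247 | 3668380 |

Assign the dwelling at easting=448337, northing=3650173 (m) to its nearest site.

U

Squared distances to each site:
A: 2333746493.000; U: 30229618.000; Q: 607452385.000; W: 2799478970.000; Y: 1496015656.000; V: 391517282.000; X: 183922084.000; K: 1120542949.000.
Minimum at U.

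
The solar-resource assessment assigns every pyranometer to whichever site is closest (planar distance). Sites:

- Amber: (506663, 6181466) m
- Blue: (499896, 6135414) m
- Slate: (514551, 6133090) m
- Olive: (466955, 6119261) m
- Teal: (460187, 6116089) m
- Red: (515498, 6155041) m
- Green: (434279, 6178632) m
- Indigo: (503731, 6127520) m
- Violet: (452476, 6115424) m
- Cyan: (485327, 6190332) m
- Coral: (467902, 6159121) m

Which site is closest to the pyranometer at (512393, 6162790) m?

Squared distances to each site:
Amber: 381625876.000; Blue: 905620385.000; Slate: 886746964.000; Olive: 3959385685.000; Teal: 4906449837.000; Red: 69688026.000; Green: 6352765960.000; Indigo: 1319003144.000; Violet: 5833584845.000; Cyan: 1491130120.000; Coral: 1992910642.000.
Minimum at Red.

Red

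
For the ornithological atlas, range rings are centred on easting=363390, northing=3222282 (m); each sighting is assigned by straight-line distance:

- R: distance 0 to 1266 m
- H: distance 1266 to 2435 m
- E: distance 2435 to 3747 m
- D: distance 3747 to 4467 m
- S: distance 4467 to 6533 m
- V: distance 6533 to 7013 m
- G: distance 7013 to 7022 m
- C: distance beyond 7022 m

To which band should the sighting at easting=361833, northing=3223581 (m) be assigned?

H

Distance = √((361833−363390)² + (3223581−3222282)²) = √(2424249.000 + 1687401.000) = 2027.720 m.
1266 ≤ 2027.720 < 2435 → H.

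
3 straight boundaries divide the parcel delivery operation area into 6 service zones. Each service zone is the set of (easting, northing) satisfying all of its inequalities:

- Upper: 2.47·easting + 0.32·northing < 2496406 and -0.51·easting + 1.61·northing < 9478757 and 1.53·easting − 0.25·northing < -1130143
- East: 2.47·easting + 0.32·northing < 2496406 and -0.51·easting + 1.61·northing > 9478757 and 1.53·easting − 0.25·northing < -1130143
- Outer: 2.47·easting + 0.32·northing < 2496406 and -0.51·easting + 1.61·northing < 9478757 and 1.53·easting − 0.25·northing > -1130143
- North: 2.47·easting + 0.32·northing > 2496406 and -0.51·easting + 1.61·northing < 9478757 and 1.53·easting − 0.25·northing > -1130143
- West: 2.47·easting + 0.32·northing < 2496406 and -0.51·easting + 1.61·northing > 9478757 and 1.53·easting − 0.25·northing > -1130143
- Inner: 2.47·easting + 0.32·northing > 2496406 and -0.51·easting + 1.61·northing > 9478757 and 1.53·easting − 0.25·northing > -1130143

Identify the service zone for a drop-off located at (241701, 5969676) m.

2.47·241701 + 0.32·5969676 = 2507297.790, which is > 2496406
-0.51·241701 + 1.61·5969676 = 9487910.850, which is > 9478757
1.53·241701 − 0.25·5969676 = -1122616.470, which is > -1130143
This sign pattern matches Inner.

Inner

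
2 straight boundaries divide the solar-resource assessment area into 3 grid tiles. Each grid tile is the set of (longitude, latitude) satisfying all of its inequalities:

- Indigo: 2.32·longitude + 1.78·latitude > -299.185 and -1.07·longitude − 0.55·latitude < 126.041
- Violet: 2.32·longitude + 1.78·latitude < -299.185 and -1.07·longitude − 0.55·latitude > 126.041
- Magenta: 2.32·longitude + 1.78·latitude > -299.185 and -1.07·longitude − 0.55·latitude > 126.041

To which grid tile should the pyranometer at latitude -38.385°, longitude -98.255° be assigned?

2.32·-98.255 + 1.78·-38.385 = -296.277, which is > -299.185
-1.07·-98.255 − 0.55·-38.385 = 126.245, which is > 126.041
This sign pattern matches Magenta.

Magenta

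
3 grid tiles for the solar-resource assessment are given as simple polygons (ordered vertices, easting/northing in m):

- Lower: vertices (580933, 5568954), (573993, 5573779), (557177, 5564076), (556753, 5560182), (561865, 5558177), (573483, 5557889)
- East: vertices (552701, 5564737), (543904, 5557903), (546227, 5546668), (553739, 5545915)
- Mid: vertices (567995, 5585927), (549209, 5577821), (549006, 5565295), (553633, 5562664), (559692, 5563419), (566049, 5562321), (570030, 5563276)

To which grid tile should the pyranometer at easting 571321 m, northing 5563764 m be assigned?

Cast a ray rightward from (571321, 5563764). For each polygon, the edges (by vertex number in listed order) whose endpoints lie on opposite sides of northing = 5563764, where each meets that height, and whether that is right or left of the point:
Lower: 3–4 at easting≈557143.0 (left), 6–1 at easting≈577438.6 (right) → 1 crossing.
East: 1–2 at easting≈551448.5 (left), 4–1 at easting≈552754.7 (left) → 0 crossings.
Mid: 3–4 at easting≈551698.5 (left), 7–1 at easting≈569986.2 (left) → 0 crossings.
Only Lower has an odd count, so the point is inside Lower.

Lower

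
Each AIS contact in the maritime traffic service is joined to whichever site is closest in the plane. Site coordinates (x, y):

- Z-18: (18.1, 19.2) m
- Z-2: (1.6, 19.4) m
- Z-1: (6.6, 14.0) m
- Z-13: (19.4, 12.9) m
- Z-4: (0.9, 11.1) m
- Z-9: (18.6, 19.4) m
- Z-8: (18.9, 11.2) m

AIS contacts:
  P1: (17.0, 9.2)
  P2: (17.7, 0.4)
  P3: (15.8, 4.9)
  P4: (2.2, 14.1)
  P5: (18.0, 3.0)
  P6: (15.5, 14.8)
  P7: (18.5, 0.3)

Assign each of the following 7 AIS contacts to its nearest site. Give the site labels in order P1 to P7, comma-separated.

P1 → Z-8 (d²=7.61)
P2 → Z-8 (d²=118.08)
P3 → Z-8 (d²=49.30)
P4 → Z-4 (d²=10.69)
P5 → Z-8 (d²=68.05)
P6 → Z-13 (d²=18.82)
P7 → Z-8 (d²=118.97)

Z-8, Z-8, Z-8, Z-4, Z-8, Z-13, Z-8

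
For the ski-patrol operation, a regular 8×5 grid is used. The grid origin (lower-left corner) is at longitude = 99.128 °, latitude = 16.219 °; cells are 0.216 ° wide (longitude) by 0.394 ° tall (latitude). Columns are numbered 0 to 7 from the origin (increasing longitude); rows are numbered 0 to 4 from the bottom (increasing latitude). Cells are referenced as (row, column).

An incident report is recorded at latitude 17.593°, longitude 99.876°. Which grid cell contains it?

(3, 3)

Column index: ⌊(99.876 − 99.128) / 0.216⌋ = ⌊3.463⌋ = 3
Row offset from origin: ⌊(17.593 − 16.219) / 0.394⌋ = ⌊3.487⌋ = 3 → row 3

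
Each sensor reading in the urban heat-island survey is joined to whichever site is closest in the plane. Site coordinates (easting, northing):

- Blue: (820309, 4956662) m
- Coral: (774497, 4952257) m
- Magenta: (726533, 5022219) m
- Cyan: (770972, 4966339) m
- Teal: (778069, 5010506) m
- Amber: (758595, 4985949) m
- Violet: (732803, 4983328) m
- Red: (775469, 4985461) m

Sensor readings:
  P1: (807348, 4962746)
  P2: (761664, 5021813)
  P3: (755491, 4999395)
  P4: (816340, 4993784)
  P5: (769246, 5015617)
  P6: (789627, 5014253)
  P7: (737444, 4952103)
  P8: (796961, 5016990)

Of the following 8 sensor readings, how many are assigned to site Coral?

P1 → Blue
P2 → Teal
P3 → Amber
P4 → Blue
P5 → Teal
P6 → Teal
P7 → Violet
P8 → Teal
0 of the 8 go to Coral.

0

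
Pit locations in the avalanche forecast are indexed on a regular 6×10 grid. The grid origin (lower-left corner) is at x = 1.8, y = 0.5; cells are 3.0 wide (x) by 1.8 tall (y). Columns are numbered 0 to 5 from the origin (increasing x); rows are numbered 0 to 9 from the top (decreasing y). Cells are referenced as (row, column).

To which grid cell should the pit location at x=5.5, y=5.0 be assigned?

(7, 1)

Column index: ⌊(5.5 − 1.8) / 3.0⌋ = ⌊1.233⌋ = 1
Row offset from origin: ⌊(5.0 − 0.5) / 1.8⌋ = ⌊2.500⌋ = 2 → row 7 (counted from top)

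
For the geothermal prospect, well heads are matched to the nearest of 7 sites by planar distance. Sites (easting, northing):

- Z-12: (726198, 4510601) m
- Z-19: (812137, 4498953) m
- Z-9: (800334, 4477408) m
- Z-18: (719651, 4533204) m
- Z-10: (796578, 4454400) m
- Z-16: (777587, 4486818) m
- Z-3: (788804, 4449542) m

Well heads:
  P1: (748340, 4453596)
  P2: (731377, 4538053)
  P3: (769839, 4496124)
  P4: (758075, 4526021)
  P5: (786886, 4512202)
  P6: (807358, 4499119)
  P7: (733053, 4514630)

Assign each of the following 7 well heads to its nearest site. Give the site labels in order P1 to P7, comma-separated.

P1 → Z-3 (d²=1653770212.00)
P2 → Z-18 (d²=161011877.00)
P3 → Z-16 (d²=146633140.00)
P4 → Z-12 (d²=1253919529.00)
P5 → Z-16 (d²=730818857.00)
P6 → Z-19 (d²=22866397.00)
P7 → Z-12 (d²=63223866.00)

Z-3, Z-18, Z-16, Z-12, Z-16, Z-19, Z-12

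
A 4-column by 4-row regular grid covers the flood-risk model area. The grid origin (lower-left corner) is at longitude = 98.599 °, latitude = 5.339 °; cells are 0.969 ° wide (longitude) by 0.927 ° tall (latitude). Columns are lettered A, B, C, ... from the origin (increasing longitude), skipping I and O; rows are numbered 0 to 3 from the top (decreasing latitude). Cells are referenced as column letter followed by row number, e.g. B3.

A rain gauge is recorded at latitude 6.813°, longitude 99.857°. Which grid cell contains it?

Column index: ⌊(99.857 − 98.599) / 0.969⌋ = ⌊1.298⌋ = 1 → column B
Row offset from origin: ⌊(6.813 − 5.339) / 0.927⌋ = ⌊1.590⌋ = 1 → row 2 (counted from top)

B2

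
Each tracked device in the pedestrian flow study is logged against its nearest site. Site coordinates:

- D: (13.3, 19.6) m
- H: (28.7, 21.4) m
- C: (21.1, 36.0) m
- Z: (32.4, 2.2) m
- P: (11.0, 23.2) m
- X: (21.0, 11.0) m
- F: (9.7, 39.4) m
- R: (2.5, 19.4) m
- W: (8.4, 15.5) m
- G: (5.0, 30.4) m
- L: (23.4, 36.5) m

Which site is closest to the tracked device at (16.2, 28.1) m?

P

Squared distances to each site:
D: 80.660; H: 201.140; C: 86.420; Z: 933.250; P: 51.050; X: 315.450; F: 169.940; R: 263.380; W: 219.600; G: 130.730; L: 122.400.
Minimum at P.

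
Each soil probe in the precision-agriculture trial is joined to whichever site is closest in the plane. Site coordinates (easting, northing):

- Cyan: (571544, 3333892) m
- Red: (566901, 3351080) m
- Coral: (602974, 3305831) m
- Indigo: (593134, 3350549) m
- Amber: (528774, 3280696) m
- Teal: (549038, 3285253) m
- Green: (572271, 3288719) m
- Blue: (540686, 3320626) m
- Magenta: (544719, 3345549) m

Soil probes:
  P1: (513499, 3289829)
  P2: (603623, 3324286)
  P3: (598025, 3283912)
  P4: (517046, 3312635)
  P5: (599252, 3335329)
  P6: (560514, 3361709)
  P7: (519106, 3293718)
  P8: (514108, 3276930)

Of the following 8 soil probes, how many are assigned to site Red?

P1 → Amber
P2 → Coral
P3 → Coral
P4 → Blue
P5 → Indigo
P6 → Red
P7 → Amber
P8 → Amber
1 of the 8 goes to Red.

1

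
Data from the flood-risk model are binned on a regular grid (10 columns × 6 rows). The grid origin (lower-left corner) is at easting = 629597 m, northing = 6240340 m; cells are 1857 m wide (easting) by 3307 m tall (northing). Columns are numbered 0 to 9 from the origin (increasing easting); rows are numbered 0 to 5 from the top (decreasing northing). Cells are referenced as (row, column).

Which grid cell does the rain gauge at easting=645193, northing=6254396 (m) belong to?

Column index: ⌊(645193 − 629597) / 1857⌋ = ⌊8.398⌋ = 8
Row offset from origin: ⌊(6254396 − 6240340) / 3307⌋ = ⌊4.250⌋ = 4 → row 1 (counted from top)

(1, 8)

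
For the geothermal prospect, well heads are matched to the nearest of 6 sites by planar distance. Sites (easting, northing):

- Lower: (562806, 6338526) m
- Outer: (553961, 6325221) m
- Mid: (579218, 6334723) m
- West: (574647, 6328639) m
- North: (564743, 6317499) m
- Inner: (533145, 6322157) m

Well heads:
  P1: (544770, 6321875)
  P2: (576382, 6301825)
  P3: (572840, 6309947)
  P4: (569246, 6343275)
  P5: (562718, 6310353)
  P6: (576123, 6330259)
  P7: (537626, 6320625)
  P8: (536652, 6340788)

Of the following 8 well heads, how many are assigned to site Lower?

1

P1 → Outer
P2 → North
P3 → North
P4 → Lower
P5 → North
P6 → West
P7 → Inner
P8 → Inner
1 of the 8 goes to Lower.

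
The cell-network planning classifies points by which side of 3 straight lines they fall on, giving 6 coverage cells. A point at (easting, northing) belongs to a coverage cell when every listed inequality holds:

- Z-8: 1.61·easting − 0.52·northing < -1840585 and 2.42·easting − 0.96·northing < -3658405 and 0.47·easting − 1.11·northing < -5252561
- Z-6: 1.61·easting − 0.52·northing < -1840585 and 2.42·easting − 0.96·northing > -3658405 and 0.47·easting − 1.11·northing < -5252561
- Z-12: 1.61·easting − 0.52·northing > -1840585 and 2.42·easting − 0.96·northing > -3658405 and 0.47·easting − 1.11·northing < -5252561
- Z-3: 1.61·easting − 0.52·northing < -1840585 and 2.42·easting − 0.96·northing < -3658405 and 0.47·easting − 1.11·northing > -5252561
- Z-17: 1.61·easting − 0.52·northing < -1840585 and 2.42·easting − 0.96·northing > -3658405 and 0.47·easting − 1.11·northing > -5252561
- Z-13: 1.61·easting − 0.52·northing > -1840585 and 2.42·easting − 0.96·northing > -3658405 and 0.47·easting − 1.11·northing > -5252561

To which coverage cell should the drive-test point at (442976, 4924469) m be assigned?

Z-6

1.61·442976 − 0.52·4924469 = -1847532.520, which is < -1840585
2.42·442976 − 0.96·4924469 = -3655488.320, which is > -3658405
0.47·442976 − 1.11·4924469 = -5257961.870, which is < -5252561
This sign pattern matches Z-6.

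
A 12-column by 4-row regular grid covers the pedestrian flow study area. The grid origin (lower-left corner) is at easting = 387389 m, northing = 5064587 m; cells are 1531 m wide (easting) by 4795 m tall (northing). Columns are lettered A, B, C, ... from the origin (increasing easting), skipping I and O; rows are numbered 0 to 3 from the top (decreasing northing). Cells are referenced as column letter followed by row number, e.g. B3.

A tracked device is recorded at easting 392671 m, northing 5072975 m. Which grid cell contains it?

D2

Column index: ⌊(392671 − 387389) / 1531⌋ = ⌊3.450⌋ = 3 → column D
Row offset from origin: ⌊(5072975 − 5064587) / 4795⌋ = ⌊1.749⌋ = 1 → row 2 (counted from top)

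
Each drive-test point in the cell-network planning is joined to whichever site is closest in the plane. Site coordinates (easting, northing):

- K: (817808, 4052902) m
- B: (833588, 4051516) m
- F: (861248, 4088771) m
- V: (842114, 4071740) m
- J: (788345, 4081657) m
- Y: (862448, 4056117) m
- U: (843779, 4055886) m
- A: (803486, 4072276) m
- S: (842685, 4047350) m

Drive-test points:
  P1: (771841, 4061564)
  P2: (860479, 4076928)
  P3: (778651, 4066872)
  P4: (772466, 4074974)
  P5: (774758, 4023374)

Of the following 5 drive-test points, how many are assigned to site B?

P1 → J
P2 → F
P3 → J
P4 → J
P5 → K
0 of the 5 go to B.

0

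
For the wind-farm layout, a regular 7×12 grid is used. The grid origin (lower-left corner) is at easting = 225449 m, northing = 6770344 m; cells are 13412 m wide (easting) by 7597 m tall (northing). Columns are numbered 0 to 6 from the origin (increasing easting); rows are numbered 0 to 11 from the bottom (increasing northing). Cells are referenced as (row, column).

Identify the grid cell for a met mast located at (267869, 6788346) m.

(2, 3)

Column index: ⌊(267869 − 225449) / 13412⌋ = ⌊3.163⌋ = 3
Row offset from origin: ⌊(6788346 − 6770344) / 7597⌋ = ⌊2.370⌋ = 2 → row 2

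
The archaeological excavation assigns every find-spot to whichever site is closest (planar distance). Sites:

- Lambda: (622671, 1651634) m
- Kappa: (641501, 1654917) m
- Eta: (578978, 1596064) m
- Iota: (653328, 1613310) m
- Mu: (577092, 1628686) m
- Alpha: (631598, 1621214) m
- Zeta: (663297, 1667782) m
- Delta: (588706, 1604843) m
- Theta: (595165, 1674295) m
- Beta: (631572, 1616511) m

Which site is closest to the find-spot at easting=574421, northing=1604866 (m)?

Squared distances to each site:
Lambda: 4515308324.000; Kappa: 7004829001.000; Eta: 98241453.000; Iota: 6297615785.000; Mu: 574526641.000; Alpha: 3536466433.000; Zeta: 11857366432.000; Delta: 204061754.000; Theta: 5250699577.000; Beta: 3401842826.000.
Minimum at Eta.

Eta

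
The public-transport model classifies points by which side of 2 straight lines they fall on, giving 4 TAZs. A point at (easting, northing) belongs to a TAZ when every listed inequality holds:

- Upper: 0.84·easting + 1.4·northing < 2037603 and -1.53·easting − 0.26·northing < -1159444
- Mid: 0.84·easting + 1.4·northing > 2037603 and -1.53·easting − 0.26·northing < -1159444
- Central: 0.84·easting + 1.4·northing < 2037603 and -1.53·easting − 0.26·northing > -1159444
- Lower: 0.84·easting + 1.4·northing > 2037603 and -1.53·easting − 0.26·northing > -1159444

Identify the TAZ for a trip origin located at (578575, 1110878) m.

0.84·578575 + 1.4·1110878 = 2041232.200, which is > 2037603
-1.53·578575 − 0.26·1110878 = -1174048.030, which is < -1159444
This sign pattern matches Mid.

Mid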